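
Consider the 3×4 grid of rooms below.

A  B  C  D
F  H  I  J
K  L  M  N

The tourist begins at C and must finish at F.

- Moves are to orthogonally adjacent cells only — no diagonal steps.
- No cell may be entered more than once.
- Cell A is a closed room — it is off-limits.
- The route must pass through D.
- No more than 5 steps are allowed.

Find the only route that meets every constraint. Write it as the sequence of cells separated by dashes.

The 5-move cap with required stops at D leaves no slack for detours.
Route from C: right 1 to D, down 1 to J, left 3 to F — 5 moves in all.
Check: all required cells visited; 5 ≤ 5 moves.

C - D - J - I - H - F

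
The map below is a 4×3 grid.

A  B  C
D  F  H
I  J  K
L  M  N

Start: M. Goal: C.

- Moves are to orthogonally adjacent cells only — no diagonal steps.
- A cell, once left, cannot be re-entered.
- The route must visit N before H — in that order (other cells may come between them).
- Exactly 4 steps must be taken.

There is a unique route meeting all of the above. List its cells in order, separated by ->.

The waypoints must appear in the order N, H, with no cell reused.
Route from M: right 1 to N, up 3 to C — 4 moves in all.
Check: order respected (N at step 1, H at step 3); 4 moves as required.

M -> N -> K -> H -> C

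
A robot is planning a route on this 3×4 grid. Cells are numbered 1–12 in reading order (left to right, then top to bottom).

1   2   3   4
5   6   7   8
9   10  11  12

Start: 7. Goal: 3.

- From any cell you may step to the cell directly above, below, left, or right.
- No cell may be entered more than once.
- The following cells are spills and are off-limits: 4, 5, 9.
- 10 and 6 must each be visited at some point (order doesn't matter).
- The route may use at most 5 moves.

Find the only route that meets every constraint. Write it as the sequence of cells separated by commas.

The budget equals the shortest possible length, so every move has to be on a shortest route through the required cells.
Route from 7: down 1 to 11, left 1 to 10, up 2 to 2, right 1 to 3 — 5 moves in all.
Check: all required cells visited; 5 ≤ 5 moves.

7, 11, 10, 6, 2, 3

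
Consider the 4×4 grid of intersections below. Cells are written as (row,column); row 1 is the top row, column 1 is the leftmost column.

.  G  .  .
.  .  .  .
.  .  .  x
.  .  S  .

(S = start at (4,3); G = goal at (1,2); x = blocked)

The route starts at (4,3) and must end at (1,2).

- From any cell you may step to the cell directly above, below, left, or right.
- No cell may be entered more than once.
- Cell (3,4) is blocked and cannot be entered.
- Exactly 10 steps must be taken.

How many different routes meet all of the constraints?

9

Need simple routes of exactly 10 moves from (4,3) to (1,2) (Manhattan distance 4, so 3 moves are spent on a detour and 3 undoing it).
Branch systematically from the start, pruning whenever the remaining move budget drops below the Manhattan distance to (1,2) or differs from it in parity. Grouping the completions by first move — via (3,3): 3; via (4,2): 6 (no valid completion starts via (4,4)) — and summing: 3 + 6 = 9.
That gives 9 routes.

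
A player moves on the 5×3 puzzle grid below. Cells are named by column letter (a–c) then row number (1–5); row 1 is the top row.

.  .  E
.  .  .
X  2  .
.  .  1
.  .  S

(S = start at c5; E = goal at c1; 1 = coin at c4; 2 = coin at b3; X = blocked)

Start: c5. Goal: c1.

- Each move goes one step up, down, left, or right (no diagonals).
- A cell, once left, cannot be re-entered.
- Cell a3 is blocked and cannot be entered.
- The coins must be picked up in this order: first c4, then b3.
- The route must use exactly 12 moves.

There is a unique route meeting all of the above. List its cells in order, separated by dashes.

c5 - b5 - a5 - a4 - b4 - c4 - c3 - b3 - b2 - a2 - a1 - b1 - c1

The waypoints must appear in the order c4, b3, with no cell reused.
Route from c5: 2× left (reaching a5), up to a4, 2× right (reaching c4), up to c3, left to b3, up to b2, left to a2, up to a1, 2× right (reaching c1) — 12 moves in all.
Check: order respected (1 at step 5, 2 at step 7); 12 moves as required.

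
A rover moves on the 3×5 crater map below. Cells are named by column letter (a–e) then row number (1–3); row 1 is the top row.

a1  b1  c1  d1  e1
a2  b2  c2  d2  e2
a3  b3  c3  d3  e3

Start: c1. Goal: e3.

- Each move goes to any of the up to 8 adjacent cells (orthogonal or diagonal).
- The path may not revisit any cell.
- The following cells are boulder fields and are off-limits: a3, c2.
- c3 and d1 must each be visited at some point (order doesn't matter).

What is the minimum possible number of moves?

Any route passes through c3 and d1 in some order between c1 and e3. Summing Chebyshev distances along each leg and taking the cheapest ordering (c1 → d1 → c3 → e3) gives a lower bound of 1 + 2 + 2 = 5 moves.
A route of 5 moves achieves this: c1 → d1 → d2 → c3 → d3 → e3.
Since 5 matches the lower bound, it is optimal.

5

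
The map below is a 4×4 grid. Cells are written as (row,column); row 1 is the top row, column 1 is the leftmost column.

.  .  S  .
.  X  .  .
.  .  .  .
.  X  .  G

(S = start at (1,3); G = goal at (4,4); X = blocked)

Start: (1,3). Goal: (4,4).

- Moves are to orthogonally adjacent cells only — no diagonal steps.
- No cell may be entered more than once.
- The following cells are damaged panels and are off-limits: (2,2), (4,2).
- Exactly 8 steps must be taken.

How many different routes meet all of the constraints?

Need simple routes of exactly 8 moves from (1,3) to (4,4) (Manhattan distance 4, so 2 moves are spent on a detour and 2 undoing it).
Enumerating: (1,3) (1,2) (1,1) (2,1) (3,1) (3,2) (3,3) (4,3) (4,4) | (1,3) (1,2) (1,1) (2,1) (3,1) (3,2) (3,3) (3,4) (4,4).
That gives 2 routes.

2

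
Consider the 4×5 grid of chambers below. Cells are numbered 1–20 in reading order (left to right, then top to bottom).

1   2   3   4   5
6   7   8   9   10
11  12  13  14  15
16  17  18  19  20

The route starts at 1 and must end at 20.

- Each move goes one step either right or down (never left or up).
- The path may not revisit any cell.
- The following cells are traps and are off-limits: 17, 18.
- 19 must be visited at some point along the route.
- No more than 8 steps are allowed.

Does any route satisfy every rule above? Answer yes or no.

One route that works: 1 → 6 → 11 → 12 → 13 → 14 → 19 → 20.

yes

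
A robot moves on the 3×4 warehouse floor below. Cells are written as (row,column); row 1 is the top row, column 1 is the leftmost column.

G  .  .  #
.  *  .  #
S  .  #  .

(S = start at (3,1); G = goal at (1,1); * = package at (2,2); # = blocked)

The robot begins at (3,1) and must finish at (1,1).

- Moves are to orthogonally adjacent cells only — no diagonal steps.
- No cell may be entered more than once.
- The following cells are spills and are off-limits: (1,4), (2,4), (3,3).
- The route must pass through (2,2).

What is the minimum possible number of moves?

4

Any route passes through (2,2) somewhere between (3,1) and (1,1). Summing Manhattan distances along the two legs ((3,1) → (2,2) → (1,1)) gives a lower bound of 2 + 2 = 4 moves.
A route of 4 moves achieves this: (3,1) → (2,1) → (2,2) → (1,2) → (1,1).
Since 4 matches the lower bound, it is optimal.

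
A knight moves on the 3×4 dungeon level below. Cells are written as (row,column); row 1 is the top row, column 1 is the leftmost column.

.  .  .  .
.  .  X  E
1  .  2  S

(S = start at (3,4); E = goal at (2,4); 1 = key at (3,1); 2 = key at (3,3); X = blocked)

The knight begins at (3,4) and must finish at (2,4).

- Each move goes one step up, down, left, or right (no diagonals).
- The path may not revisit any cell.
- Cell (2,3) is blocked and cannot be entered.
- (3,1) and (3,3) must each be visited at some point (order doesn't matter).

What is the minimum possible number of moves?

Any route passes through (3,1) and (3,3) in some order between (3,4) and (2,4). Summing Manhattan distances along each leg and taking the cheapest ordering ((3,4) → (3,1) → (3,3) → (2,4)) gives a lower bound of 3 + 2 + 2 = 7 moves.
The shortest route satisfying every rule uses 9 moves: (3,4) → (3,3) → (3,2) → (3,1) → (2,1) → (1,1) → (1,2) → (1,3) → (1,4) → (2,4).
The no-revisit rule (legs can't share cells) pushes the minimum above the 7-move bound; an exhaustive check rules out every length from 7 to 8, leaving 9 as the minimum.

9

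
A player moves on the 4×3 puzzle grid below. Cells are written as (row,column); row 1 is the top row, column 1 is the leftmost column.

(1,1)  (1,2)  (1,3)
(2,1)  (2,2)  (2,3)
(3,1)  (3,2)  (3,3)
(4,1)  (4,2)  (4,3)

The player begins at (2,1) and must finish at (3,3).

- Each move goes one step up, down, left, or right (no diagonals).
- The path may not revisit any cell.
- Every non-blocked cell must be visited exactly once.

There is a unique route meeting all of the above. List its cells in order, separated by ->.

Need to visit all 12 open cells exactly once, starting at (2,1) and ending at (3,3).
Cell (4,1) has only two open neighbours ((3,1) and (4,2)), so the path must pass straight through it: one of those is the cell it's entered from and the other is where it exits.
Route from (2,1): up to (1,1), 2× right (reaching (1,3)), down to (2,3), left to (2,2), down to (3,2), left to (3,1), down to (4,1), 2× right (reaching (4,3)), up to (3,3) — 11 moves in all.
Check: all 12 open cells covered.

(2,1) -> (1,1) -> (1,2) -> (1,3) -> (2,3) -> (2,2) -> (3,2) -> (3,1) -> (4,1) -> (4,2) -> (4,3) -> (3,3)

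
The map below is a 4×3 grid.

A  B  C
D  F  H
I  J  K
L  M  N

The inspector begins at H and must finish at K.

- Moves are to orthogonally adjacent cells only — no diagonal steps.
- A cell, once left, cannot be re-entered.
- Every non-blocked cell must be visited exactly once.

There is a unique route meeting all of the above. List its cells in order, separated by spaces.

H C B A D F J I L M N K

Need to visit all 12 open cells exactly once, starting at H and ending at K.
Cell L has only two open neighbours (I and M), so the path must pass straight through it: one of those is the cell it's entered from and the other is where it exits.
Route from H: up to C, 2× left (reaching A), down to D, right to F, down to J, left to I, down to L, 2× right (reaching N), up to K — 11 moves in all.
Check: all 12 open cells covered.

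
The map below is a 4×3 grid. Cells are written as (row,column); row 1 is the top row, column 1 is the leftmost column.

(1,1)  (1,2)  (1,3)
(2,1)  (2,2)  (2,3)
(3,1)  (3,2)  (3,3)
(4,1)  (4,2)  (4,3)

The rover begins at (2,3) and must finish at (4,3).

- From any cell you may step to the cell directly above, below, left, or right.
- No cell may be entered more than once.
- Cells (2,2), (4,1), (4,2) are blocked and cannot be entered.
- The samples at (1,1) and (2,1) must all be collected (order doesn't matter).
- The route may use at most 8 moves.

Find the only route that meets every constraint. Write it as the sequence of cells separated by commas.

(2,3), (1,3), (1,2), (1,1), (2,1), (3,1), (3,2), (3,3), (4,3)

The budget equals the shortest possible length, so every move has to be on a shortest route through the required cells.
Route from (2,3): up to (1,3), 2× left (reaching (1,1)), 2× down (reaching (3,1)), 2× right (reaching (3,3)), down to (4,3) — 8 moves in all.
Check: all required cells visited; 8 ≤ 8 moves.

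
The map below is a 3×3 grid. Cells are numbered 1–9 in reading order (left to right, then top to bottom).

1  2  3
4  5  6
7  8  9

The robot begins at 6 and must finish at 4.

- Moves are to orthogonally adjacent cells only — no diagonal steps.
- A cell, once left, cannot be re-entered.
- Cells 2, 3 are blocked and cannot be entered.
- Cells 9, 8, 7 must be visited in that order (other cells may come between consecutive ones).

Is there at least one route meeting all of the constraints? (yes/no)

One route that works: 6 → 9 → 8 → 7 → 4.

yes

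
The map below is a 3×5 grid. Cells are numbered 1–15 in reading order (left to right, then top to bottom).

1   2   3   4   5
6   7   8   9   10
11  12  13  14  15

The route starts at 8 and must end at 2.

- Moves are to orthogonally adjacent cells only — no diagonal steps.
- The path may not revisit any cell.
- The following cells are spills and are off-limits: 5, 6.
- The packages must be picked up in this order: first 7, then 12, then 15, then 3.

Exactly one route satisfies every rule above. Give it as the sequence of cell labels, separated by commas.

The waypoints must appear in the order 7, 12, 15, 3, with no cell reused.
Route from 8: left 1 to 7, down 1 to 12, right 3 to 15, up 1 to 10, left 1 to 9, up 1 to 4, left 2 to 2 — 10 moves in all.
Check: order respected (7 at step 1, 12 at step 2, 15 at step 5, 3 at step 9).

8, 7, 12, 13, 14, 15, 10, 9, 4, 3, 2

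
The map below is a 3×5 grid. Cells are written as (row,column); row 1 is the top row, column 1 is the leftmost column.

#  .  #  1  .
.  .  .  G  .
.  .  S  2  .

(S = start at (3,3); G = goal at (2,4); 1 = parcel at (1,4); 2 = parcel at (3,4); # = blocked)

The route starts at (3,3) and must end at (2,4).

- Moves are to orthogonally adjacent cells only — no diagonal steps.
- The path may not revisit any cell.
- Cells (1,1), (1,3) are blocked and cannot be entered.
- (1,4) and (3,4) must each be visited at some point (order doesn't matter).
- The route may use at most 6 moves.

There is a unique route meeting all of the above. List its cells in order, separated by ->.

Any route must reach (1,4) and (3,4) and still end at (2,4) within 6 moves, so the order of the required stops is forced.
Route from (3,3): right 2 to (3,5), up 2 to (1,5), left 1 to (1,4), down 1 to (2,4) — 6 moves in all.
Check: all required cells visited; 6 ≤ 6 moves.

(3,3) -> (3,4) -> (3,5) -> (2,5) -> (1,5) -> (1,4) -> (2,4)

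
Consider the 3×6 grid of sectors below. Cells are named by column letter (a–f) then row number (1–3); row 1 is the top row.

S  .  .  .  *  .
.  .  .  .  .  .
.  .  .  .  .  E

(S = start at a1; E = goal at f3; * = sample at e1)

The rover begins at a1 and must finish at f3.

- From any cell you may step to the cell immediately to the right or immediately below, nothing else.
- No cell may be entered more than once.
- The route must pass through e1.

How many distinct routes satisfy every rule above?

A right/down-only route from a1 to f3 makes exactly 2 down-moves and 5 right-moves in some order.
With no other constraints that would be C(7,2) = 21 routes.
Split at e1 and multiply the segment counts: a1→e1: 1; e1→f3: 3; product = 3.
That gives 3 routes.

3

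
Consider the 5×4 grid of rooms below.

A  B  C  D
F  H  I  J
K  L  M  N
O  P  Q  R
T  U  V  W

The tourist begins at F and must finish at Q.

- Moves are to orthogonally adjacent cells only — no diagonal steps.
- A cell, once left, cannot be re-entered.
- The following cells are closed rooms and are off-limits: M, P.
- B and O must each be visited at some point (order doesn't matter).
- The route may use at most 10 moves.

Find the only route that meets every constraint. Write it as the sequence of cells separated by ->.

The 10-move cap with required stops at B, O leaves no slack for detours.
Route from F: up 1 to A, right 1 to B, down 2 to L, left 1 to K, down 2 to T, right 2 to V, up 1 to Q — 10 moves in all.
Check: all required cells visited; 10 ≤ 10 moves.

F -> A -> B -> H -> L -> K -> O -> T -> U -> V -> Q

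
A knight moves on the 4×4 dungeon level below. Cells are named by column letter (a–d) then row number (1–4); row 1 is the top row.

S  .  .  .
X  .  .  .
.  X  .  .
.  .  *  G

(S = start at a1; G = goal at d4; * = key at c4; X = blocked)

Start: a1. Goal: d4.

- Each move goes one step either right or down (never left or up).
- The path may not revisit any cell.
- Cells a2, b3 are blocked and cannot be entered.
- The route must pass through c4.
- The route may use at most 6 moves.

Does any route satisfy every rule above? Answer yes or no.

One route that works: a1 → b1 → b2 → c2 → c3 → c4 → d4.

yes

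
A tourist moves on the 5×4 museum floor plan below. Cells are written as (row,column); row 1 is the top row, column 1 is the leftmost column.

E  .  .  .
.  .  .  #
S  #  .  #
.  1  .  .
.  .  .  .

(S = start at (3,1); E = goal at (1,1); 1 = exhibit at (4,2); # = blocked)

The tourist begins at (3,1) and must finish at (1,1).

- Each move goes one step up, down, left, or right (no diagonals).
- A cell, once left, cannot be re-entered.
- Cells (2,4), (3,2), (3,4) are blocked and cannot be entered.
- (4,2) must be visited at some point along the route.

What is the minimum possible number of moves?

8

Any route passes through (4,2) somewhere between (3,1) and (1,1). Summing Manhattan distances along the two legs ((3,1) → (4,2) → (1,1)) gives a lower bound of 2 + 4 = 6 moves.
The shortest route satisfying every rule uses 8 moves: (3,1) → (4,1) → (4,2) → (4,3) → (3,3) → (2,3) → (1,3) → (1,2) → (1,1).
The no-revisit rule (legs can't share cells) pushes the minimum above the 6-move bound; an exhaustive check rules out every length from 6 to 7, leaving 8 as the minimum.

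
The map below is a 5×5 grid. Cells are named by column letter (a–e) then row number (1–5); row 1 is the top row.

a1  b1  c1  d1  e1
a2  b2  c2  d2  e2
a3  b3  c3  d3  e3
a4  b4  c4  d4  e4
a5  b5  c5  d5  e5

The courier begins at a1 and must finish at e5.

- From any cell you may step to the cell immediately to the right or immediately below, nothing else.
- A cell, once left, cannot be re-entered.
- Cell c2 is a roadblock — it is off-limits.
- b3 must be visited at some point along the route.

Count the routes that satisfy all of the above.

30

A right/down-only route from a1 to e5 makes exactly 4 down-moves and 4 right-moves in some order.
With no other constraints that would be C(8,4) = 70 routes.
Split at b3 and multiply the segment counts (each segment already excludes blocked cells): a1→b3: 3; b3→e5: 10; product = 30.
That gives 30 routes.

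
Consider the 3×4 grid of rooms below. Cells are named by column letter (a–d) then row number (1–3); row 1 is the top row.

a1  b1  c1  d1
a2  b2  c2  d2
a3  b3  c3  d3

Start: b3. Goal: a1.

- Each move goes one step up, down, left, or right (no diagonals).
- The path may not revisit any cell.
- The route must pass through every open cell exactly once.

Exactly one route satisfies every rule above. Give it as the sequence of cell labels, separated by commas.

Need to visit all 12 open cells exactly once, starting at b3 and ending at a1.
Route from b3: left to a3, up to a2, 2× right (reaching c2), down to c3, right to d3, 2× up (reaching d1), 3× left (reaching a1) — 11 moves in all.
Check: all 12 open cells covered.

b3, a3, a2, b2, c2, c3, d3, d2, d1, c1, b1, a1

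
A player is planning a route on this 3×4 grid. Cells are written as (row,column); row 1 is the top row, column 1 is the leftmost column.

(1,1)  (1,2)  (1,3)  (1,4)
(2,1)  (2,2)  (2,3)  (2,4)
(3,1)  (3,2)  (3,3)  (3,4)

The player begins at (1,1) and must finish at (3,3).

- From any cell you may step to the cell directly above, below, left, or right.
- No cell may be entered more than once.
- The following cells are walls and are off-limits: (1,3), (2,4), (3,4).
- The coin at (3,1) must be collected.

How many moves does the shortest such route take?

4

Any route passes through (3,1) somewhere between (1,1) and (3,3). Summing Manhattan distances along the two legs ((1,1) → (3,1) → (3,3)) gives a lower bound of 2 + 2 = 4 moves.
A route of 4 moves achieves this: (1,1) → (2,1) → (3,1) → (3,2) → (3,3).
Since 4 matches the lower bound, it is optimal.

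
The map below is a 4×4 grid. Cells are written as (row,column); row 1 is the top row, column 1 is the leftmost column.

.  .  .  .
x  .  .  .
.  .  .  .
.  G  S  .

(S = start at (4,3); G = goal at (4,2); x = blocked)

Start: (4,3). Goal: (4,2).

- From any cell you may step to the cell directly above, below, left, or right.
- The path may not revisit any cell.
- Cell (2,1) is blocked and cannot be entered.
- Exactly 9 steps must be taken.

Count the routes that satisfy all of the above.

14

Need simple routes of exactly 9 moves from (4,3) to (4,2) (Manhattan distance 1, so 4 moves are spent on a detour and 4 undoing it).
Branch systematically from the start, pruning whenever the remaining move budget drops below the Manhattan distance to (4,2) or differs from it in parity. Grouping the completions by first move — via (3,3): 6; via (4,4): 8 (no valid completion starts via (4,2)) — and summing: 6 + 8 = 14.
That gives 14 routes.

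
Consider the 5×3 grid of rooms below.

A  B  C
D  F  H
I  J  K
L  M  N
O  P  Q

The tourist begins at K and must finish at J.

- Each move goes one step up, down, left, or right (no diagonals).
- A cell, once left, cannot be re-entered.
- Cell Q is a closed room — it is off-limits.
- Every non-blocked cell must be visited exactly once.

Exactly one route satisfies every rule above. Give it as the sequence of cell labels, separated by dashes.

K - N - M - P - O - L - I - D - A - B - C - H - F - J

Need to visit all 14 open cells exactly once, starting at K and ending at J.
Cell O has only two open neighbours (L and P), so the path must pass straight through it: one of those is the cell it's entered from and the other is where it exits.
Route from K: down to N, left to M, down to P, left to O, 4× up (reaching A), 2× right (reaching C), down to H, left to F, down to J — 13 moves in all.
Check: all 14 open cells covered.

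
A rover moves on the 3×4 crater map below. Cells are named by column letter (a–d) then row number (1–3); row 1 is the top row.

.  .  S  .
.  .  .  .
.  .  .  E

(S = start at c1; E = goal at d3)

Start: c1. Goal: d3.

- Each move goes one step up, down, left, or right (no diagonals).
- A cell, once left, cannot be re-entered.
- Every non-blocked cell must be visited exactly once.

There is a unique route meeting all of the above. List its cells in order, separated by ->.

c1 -> d1 -> d2 -> c2 -> b2 -> b1 -> a1 -> a2 -> a3 -> b3 -> c3 -> d3

Need to visit all 12 open cells exactly once, starting at c1 and ending at d3.
Cell a3 has only two open neighbours (a2 and b3), so the path must pass straight through it: one of those is the cell it's entered from and the other is where it exits.
Route from c1: right to d1, down to d2, 2× left (reaching b2), up to b1, left to a1, 2× down (reaching a3), 3× right (reaching d3) — 11 moves in all.
Check: all 12 open cells covered.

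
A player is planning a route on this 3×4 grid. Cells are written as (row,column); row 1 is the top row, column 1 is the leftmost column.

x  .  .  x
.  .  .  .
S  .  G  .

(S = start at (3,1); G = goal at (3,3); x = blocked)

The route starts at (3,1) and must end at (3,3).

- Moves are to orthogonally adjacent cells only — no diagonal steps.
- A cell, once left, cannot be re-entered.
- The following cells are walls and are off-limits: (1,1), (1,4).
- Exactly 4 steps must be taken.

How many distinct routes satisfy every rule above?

Need simple routes of exactly 4 moves from (3,1) to (3,3) (Manhattan distance 2, so 1 moves are spent on a detour and 1 undoing it).
Enumerating: (3,1) (2,1) (2,2) (3,2) (3,3) | (3,1) (2,1) (2,2) (2,3) (3,3) | (3,1) (3,2) (2,2) (2,3) (3,3).
That gives 3 routes.

3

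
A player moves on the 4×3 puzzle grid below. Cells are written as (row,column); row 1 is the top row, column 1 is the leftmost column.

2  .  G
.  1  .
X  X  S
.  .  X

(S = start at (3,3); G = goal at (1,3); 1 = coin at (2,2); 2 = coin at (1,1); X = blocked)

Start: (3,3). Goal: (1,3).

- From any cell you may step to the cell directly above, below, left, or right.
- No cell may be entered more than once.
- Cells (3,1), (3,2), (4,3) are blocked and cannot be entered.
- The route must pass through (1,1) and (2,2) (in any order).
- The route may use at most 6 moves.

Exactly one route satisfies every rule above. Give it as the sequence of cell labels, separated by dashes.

The budget equals the shortest possible length, so every move has to be on a shortest route through the required cells.
Route from (3,3): up 1 to (2,3), left 2 to (2,1), up 1 to (1,1), right 2 to (1,3) — 6 moves in all.
Check: all required cells visited; 6 ≤ 6 moves.

(3,3) - (2,3) - (2,2) - (2,1) - (1,1) - (1,2) - (1,3)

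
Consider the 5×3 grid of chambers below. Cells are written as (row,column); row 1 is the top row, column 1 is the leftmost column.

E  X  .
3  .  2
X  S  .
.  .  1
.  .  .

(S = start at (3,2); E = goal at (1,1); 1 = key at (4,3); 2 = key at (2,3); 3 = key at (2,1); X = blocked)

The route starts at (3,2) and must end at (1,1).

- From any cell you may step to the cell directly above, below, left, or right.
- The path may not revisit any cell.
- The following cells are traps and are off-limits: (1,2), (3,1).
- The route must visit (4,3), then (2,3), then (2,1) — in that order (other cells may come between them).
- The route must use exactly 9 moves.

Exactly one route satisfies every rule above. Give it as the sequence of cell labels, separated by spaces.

(3,2) (4,2) (5,2) (5,3) (4,3) (3,3) (2,3) (2,2) (2,1) (1,1)

The waypoints must appear in the order (4,3), (2,3), (2,1), with no cell reused.
Route from (3,2): down 2 to (5,2), right 1 to (5,3), up 3 to (2,3), left 2 to (2,1), up 1 to (1,1) — 9 moves in all.
Check: order respected (1 at step 4, 2 at step 6, 3 at step 8); 9 moves as required.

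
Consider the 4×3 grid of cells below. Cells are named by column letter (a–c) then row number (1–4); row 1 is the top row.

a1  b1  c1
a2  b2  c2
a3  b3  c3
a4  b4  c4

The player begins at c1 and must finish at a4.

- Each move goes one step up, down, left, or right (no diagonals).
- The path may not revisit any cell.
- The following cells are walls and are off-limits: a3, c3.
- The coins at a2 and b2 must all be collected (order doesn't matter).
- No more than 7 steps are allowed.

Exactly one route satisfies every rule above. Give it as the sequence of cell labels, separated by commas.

The budget equals the shortest possible length, so every move has to be on a shortest route through the required cells.
Route from c1: left 2 to a1, down 1 to a2, right 1 to b2, down 2 to b4, left 1 to a4 — 7 moves in all.
Check: all required cells visited; 7 ≤ 7 moves.

c1, b1, a1, a2, b2, b3, b4, a4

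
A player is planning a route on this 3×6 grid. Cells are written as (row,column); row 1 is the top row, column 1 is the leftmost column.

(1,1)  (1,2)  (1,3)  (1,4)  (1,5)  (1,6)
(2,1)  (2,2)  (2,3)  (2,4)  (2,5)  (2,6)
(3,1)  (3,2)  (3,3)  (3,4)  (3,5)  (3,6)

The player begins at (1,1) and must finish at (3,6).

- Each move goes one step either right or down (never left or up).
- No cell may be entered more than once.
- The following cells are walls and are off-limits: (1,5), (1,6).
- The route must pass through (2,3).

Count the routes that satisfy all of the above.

A right/down-only route from (1,1) to (3,6) makes exactly 2 down-moves and 5 right-moves in some order.
With no other constraints that would be C(7,2) = 21 routes.
Split at (2,3) and multiply the segment counts (each segment already excludes blocked cells): (1,1)→(2,3): 3; (2,3)→(3,6): 4; product = 12.
That gives 12 routes.

12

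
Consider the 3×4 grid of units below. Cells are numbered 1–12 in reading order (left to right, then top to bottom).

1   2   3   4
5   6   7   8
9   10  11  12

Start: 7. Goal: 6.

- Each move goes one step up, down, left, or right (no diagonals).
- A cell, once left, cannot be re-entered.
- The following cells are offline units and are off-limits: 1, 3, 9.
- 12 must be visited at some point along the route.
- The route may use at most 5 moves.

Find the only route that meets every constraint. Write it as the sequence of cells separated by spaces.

The budget equals the shortest possible length, so every move has to be on a shortest route through the required cells.
Route from 7: right 1 to 8, down 1 to 12, left 2 to 10, up 1 to 6 — 5 moves in all.
Check: all required cells visited; 5 ≤ 5 moves.

7 8 12 11 10 6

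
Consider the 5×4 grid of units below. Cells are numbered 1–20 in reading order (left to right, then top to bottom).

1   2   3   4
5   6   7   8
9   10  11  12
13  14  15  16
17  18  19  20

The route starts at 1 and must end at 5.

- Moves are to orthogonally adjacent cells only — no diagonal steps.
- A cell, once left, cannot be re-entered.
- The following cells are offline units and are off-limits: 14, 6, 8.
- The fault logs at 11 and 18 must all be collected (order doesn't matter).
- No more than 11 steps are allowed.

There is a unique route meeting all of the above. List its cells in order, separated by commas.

1, 2, 3, 7, 11, 15, 19, 18, 17, 13, 9, 5

Any route must reach 11 and 18 and still end at 5 within 11 moves, so the order of the required stops is forced.
Route from 1: right 2 to 3, down 4 to 19, left 2 to 17, up 3 to 5 — 11 moves in all.
Check: all required cells visited; 11 ≤ 11 moves.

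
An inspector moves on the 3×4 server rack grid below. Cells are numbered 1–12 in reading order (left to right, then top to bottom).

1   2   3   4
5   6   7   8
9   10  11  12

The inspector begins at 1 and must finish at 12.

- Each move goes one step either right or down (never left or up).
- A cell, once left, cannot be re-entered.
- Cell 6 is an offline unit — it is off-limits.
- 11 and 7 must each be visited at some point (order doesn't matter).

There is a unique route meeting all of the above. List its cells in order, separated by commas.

Moves only go right or down, so the column and row indices never decrease.
Route from 1: 2× right (reaching 3), 2× down (reaching 11), right to 12 — 5 moves in all.
Check: all required cells visited.

1, 2, 3, 7, 11, 12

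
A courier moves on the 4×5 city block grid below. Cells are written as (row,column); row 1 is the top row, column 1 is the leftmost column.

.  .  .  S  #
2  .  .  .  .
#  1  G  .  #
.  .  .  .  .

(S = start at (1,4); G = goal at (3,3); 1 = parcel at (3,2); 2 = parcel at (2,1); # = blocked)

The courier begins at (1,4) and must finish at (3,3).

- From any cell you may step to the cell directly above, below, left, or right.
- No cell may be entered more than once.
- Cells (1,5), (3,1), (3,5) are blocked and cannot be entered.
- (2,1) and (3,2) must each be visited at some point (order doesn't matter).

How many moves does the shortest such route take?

Any route passes through (2,1) and (3,2) in some order between (1,4) and (3,3). Summing Manhattan distances along each leg and taking the cheapest ordering ((1,4) → (2,1) → (3,2) → (3,3)) gives a lower bound of 4 + 2 + 1 = 7 moves.
A route of 7 moves achieves this: (1,4) → (1,3) → (1,2) → (1,1) → (2,1) → (2,2) → (3,2) → (3,3).
Since 7 matches the lower bound, it is optimal.

7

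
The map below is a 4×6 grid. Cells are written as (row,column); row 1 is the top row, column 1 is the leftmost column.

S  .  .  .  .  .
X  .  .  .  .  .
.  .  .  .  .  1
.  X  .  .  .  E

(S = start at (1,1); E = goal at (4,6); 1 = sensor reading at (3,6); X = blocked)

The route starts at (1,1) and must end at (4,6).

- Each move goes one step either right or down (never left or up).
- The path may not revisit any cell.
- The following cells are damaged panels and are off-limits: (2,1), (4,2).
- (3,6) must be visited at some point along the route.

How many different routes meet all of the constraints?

A right/down-only route from (1,1) to (4,6) makes exactly 3 down-moves and 5 right-moves in some order.
With no other constraints that would be C(8,3) = 56 routes.
Split at (3,6) and multiply the segment counts (each segment already excludes blocked cells): (1,1)→(3,6): 15; (3,6)→(4,6): 1; product = 15.
That gives 15 routes.

15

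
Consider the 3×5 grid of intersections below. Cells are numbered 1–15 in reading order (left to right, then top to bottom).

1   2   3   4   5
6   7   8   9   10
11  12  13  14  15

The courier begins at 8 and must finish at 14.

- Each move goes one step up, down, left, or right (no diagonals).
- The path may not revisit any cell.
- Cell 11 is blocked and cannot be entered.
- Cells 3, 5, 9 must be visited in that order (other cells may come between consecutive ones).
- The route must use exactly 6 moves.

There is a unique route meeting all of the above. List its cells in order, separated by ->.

8 -> 3 -> 4 -> 5 -> 10 -> 9 -> 14

The waypoints must appear in the order 3, 5, 9, with no cell reused.
Route from 8: up to 3, 2× right (reaching 5), down to 10, left to 9, down to 14 — 6 moves in all.
Check: order respected (3 at step 1, 5 at step 3, 9 at step 5); 6 moves as required.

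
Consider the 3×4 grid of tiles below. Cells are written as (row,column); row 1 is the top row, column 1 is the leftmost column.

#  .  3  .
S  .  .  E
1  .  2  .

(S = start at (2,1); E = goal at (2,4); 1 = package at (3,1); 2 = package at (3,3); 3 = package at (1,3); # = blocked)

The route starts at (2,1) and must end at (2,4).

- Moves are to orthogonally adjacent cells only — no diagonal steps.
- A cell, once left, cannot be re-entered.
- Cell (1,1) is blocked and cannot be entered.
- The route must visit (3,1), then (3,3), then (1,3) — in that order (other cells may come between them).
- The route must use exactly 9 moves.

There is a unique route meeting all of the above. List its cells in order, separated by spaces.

(2,1) (3,1) (3,2) (3,3) (2,3) (2,2) (1,2) (1,3) (1,4) (2,4)

The waypoints must appear in the order (3,1), (3,3), (1,3), with no cell reused.
Route from (2,1): down to (3,1), 2× right (reaching (3,3)), up to (2,3), left to (2,2), up to (1,2), 2× right (reaching (1,4)), down to (2,4) — 9 moves in all.
Check: order respected (1 at step 1, 2 at step 3, 3 at step 7); 9 moves as required.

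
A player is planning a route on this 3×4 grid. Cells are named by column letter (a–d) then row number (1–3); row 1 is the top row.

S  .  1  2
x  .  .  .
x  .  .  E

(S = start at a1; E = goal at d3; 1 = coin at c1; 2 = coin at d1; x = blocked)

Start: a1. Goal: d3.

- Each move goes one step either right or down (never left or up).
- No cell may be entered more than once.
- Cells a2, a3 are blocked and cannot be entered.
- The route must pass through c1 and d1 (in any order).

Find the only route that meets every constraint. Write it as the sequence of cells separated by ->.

Moves only go right or down, so the column and row indices never decrease.
Route from a1: right 3 to d1, down 2 to d3 — 5 moves in all.
Check: all required cells visited.

a1 -> b1 -> c1 -> d1 -> d2 -> d3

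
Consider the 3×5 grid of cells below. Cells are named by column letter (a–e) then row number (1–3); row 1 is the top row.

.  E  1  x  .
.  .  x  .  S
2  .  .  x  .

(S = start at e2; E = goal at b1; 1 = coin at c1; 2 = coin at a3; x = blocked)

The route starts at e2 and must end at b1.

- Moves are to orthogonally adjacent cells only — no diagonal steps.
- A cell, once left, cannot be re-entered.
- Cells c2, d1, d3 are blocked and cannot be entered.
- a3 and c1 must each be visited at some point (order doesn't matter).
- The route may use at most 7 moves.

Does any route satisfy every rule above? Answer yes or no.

The blocked cells wall c1 off from e2 completely — no sequence of moves reaches it at all, so no route can satisfy the rules.

no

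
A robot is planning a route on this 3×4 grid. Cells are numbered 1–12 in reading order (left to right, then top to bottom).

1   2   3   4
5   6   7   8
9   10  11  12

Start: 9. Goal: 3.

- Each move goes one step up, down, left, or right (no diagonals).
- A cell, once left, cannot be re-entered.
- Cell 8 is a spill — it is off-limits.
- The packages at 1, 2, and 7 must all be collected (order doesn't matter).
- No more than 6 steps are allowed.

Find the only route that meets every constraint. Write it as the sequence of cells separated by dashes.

9 - 5 - 1 - 2 - 6 - 7 - 3

Any route must reach 1, 2, and 7 and still end at 3 within 6 moves, so the order of the required stops is forced.
Route from 9: 2× up (reaching 1), right to 2, down to 6, right to 7, up to 3 — 6 moves in all.
Check: all required cells visited; 6 ≤ 6 moves.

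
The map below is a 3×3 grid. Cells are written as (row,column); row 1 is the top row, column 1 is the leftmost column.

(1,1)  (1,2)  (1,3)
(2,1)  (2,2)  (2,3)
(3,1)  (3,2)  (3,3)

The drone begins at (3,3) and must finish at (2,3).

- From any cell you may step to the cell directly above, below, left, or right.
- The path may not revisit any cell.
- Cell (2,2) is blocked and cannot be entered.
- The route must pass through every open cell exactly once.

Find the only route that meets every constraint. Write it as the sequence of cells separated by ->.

Need to visit all 8 open cells exactly once, starting at (3,3) and ending at (2,3).
Cell (1,1) has only two open neighbours ((2,1) and (1,2)), so the path must pass straight through it: one of those is the cell it's entered from and the other is where it exits.
Route from (3,3): 2× left (reaching (3,1)), 2× up (reaching (1,1)), 2× right (reaching (1,3)), down to (2,3) — 7 moves in all.
Check: all 8 open cells covered.

(3,3) -> (3,2) -> (3,1) -> (2,1) -> (1,1) -> (1,2) -> (1,3) -> (2,3)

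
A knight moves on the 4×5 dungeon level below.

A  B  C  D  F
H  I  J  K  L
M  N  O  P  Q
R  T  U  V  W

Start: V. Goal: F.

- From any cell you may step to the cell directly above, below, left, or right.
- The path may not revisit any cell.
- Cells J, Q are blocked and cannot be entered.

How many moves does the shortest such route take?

4

The Manhattan distance from V to F is |4−1| + |4−5| = 4, so at least 4 moves are needed.
A route of 4 moves achieves this: V → P → K → D → F.
Since 4 matches the lower bound, it is optimal.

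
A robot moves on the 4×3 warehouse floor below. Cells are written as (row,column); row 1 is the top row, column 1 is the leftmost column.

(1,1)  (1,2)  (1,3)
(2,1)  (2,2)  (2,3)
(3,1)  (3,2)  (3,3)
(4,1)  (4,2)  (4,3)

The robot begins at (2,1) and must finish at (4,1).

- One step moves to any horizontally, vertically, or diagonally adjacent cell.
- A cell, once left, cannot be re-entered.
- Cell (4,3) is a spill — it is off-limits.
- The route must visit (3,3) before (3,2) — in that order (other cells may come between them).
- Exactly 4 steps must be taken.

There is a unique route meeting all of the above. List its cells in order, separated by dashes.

The waypoints must appear in the order (3,3), (3,2), with no cell reused.
Route from (2,1): right 1 to (2,2), down-right 1 to (3,3), left 1 to (3,2), down-left 1 to (4,1) — 4 moves in all.
Check: order respected ((3,3) at step 2, (3,2) at step 3); 4 moves as required.

(2,1) - (2,2) - (3,3) - (3,2) - (4,1)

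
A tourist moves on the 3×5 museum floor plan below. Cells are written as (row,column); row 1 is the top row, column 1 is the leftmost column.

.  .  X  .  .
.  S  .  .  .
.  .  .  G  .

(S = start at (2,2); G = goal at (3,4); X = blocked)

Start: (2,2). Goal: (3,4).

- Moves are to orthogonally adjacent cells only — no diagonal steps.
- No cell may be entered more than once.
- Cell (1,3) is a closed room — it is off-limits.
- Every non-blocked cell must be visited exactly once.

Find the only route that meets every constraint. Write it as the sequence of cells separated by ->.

Need to visit all 14 open cells exactly once, starting at (2,2) and ending at (3,4).
Route from (2,2): up to (1,2), left to (1,1), 2× down (reaching (3,1)), 2× right (reaching (3,3)), up to (2,3), right to (2,4), up to (1,4), right to (1,5), 2× down (reaching (3,5)), left to (3,4) — 13 moves in all.
Check: all 14 open cells covered.

(2,2) -> (1,2) -> (1,1) -> (2,1) -> (3,1) -> (3,2) -> (3,3) -> (2,3) -> (2,4) -> (1,4) -> (1,5) -> (2,5) -> (3,5) -> (3,4)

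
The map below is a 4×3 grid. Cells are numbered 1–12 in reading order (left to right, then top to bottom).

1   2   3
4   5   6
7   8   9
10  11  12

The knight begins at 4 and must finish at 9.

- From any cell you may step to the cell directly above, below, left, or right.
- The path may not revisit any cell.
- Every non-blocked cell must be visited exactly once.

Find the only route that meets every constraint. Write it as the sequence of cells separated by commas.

4, 1, 2, 3, 6, 5, 8, 7, 10, 11, 12, 9

Need to visit all 12 open cells exactly once, starting at 4 and ending at 9.
Cell 1 has only two open neighbours (4 and 2), so the path must pass straight through it: one of those is the cell it's entered from and the other is where it exits.
Route from 4: up to 1, 2× right (reaching 3), down to 6, left to 5, down to 8, left to 7, down to 10, 2× right (reaching 12), up to 9 — 11 moves in all.
Check: all 12 open cells covered.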